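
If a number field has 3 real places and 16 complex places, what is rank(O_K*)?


By Dirichlet's unit theorem:
rank = r1 + r2 - 1
= 3 + 16 - 1
= 18

18


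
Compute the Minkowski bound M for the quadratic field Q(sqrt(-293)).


d = -293, d mod 4 = 3, so disc(K) = 4d = -1172; |disc(K)| = 1172
Imaginary quadratic field, so n = 2, s = r2 = 1, r1 = 0
M = (n!/n^n) * (4/pi)^s * sqrt(|disc(K)|) = (2!/2^2) * (4/pi)^1 * sqrt(1172)
= 0.5 * 1.273240 * 34.234486
= 21.7944

21.7944


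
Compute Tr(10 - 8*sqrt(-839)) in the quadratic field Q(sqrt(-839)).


Tr(a + b*sqrt(d)) = (a + b*sqrt(d)) + (a - b*sqrt(d)) = 2a
= 2 * (10)
= 20

20


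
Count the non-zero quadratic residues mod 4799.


For prime p, the number of non-zero quadratic residues is (p-1)/2.
= (4799-1)/2
= 2399

2399


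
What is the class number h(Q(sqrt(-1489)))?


K = Q(sqrt(-1489)). d mod 4 = 3, so D = disc(K) = 4d = -5956
h(K) equals the number of primitive reduced positive-definite forms (a, b, c) = a*x^2 + b*x*y + c*y^2 with b^2 - 4ac = D,
where reduced means |b| <= a <= c, with b >= 0 whenever |b| = a or a = c, and primitive means gcd(a, b, c) = 1.
Reduced forces 3a^2 <= |D| = 5956, so 1 <= a <= 44; b must have the parity of D, and c = (b^2 - D)/(4a) must be an integer >= a.
Enumerate a = 1..44, b in [-a, a]:
  a=1: (1, 0, 1489)  [1]
  a=2: (2, 2, 745)  [1]
  a=3..4: none
  a=5: (5, -2, 298), (5, 2, 298)  [2]
  a=6: none
  a=7: (7, -6, 214), (7, 6, 214)  [2]
  a=8..9: none
  a=10: (10, -2, 149), (10, 2, 149)  [2]
  a=11..13: none
  a=14: (14, -6, 107), (14, 6, 107)  [2]
  a=15..22: none
  a=23: (23, -22, 70), (23, 22, 70)  [2]
  a=24: none
  a=25: (25, -12, 61), (25, 12, 61)  [2]
  a=26..34: none
  a=35: (35, -22, 46), (35, -8, 43), (35, 8, 43), (35, 22, 46)  [4]
  a=36: none
  a=37: (37, -36, 49), (37, 36, 49)  [2]
  a=38..44: none
Total reduced forms: 1 + 1 + 2 + 2 + 2 + 2 + 2 + 2 + 4 + 2 = 20
h = 20

20


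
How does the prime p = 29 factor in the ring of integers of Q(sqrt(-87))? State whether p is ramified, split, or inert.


K = Q(sqrt(-87)). Since d mod 4 = 1, disc(K) = -87.
Check p | disc: -87 mod 29 = 0.
p divides disc, so p ramifies: (p) = P^2 with e=2, f=1, g=1.
Therefore p is ramified.

ramified


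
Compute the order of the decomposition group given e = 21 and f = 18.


|D_P| = e * f
= 21 * 18
= 378

378


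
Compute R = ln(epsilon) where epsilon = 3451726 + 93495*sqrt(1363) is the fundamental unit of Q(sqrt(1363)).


epsilon = 3451726 + 93495*sqrt(1363)
= 6.9035e+06
R = ln(6.9035e+06)
= 15.7475

15.7475


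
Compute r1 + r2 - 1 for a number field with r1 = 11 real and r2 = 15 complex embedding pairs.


By Dirichlet's unit theorem:
rank = r1 + r2 - 1
= 11 + 15 - 1
= 25

25


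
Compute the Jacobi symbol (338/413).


Compute (338/413) via quadratic reciprocity:
  pull out 2: (2/413) = -1  (since 413 mod 8 = 5)
  reciprocity: (169/413) -> +(413/169)
  reduce: (75/169)
  reciprocity: (75/169) -> +(169/75)
  reduce: (19/75)
  reciprocity: (19/75) -> -(75/19)
  reduce: (18/19)
  pull out 2: (2/19) = -1  (since 19 mod 8 = 3)
  reciprocity: (9/19) -> +(19/9)
  reduce: (1/9)
  (1/9) = 1
Product of signs = -1

-1


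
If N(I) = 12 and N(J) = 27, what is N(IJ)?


N(IJ) = N(I) * N(J)
= 12 * 27
= 324

324


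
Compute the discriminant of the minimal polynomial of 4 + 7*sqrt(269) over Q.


The element 4 + 7*sqrt(269) has minimal polynomial:
x^2 - 8*x - 13165
Discriminant = (-8)^2 - 4*(-13165)
= 64 + 52660
= 52724

52724


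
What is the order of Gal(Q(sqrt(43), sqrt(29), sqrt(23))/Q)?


The 3 square roots of distinct primes are multiplicatively independent over Q,
so [K:Q] = 2^3 and Gal(K/Q) is isomorphic to (Z/2Z)^3.
|Gal| = 2^3 = 8

8


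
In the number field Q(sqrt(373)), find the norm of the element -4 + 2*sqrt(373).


N(a + b*sqrt(d)) = a^2 - d*b^2
= (-4)^2 - (373)*(2)^2
= 16 - 1492
= -1476

-1476


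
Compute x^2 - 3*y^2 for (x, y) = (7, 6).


x^2 - d*y^2
= 7^2 - 3*6^2
= 49 - 108
= -59

-59


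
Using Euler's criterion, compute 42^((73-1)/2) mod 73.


p = 73 is prime and the exponent is (p-1)/2 = 36, so by Euler's criterion 42^36 = (42/73) = +1 or -1 mod 73.
Compute by square-and-multiply:
  36 = 32 + 4 (binary 100100)
  Repeated squaring mod 73: 42^1 = 42, 42^2 = 12, 42^4 = 71, 42^8 = 4, 42^16 = 16, 42^32 = 37
  42^36 = 42^32 * 42^4 = 37 * 71 mod 73
    37 * 71 = 2627 = 72 mod 73
  42^36 = 72 mod 73
Result 72 = p - 1 = -1 mod 73: 42 is a quadratic non-residue mod 73. As a residue in [0, p-1] the value is 72.
42^36 mod 73 = 72

72


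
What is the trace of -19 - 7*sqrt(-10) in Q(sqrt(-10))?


Tr(a + b*sqrt(d)) = (a + b*sqrt(d)) + (a - b*sqrt(d)) = 2a
= 2 * (-19)
= -38

-38


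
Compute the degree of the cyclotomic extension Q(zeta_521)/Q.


The degree equals Euler's totient phi(521).
521 = 521
phi(521) = 520

520


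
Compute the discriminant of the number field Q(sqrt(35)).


For K = Q(sqrt(d)) with d squarefree: disc(K) = d if d = 1 mod 4, and disc(K) = 4d if d = 2 or 3 mod 4.
Here d = 35, and d mod 4 = 3.
d = 3 mod 4, not 1 (O_K = Z[sqrt(d)]), so disc(K) = 4d = 4 * (35) = 140

140


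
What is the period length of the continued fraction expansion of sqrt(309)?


Run the CF algorithm for sqrt(309).
a_0 = floor(sqrt(309)) = 17; set m_0=0, q_0=1.
Recurrence: m' = q*a - m,  q' = (d - m'^2)/q,  a' = floor((a_0 + m')/q').
  step 1: m=17, q=20, a=1
  step 2: m=3, q=15, a=1
  step 3: m=12, q=11, a=2
  step 4: m=10, q=19, a=1
  step 5: m=9, q=12, a=2
  step 6: m=15, q=7, a=4
  step 7: m=13, q=20, a=1
  step 8: m=7, q=13, a=1
  step 9: m=6, q=21, a=1
  step 10: m=15, q=4, a=8
  step 11: m=17, q=5, a=6
  step 12: m=13, q=28, a=1
  step 13: m=15, q=3, a=10
  step 14: m=15, q=28, a=1
  step 15: m=13, q=5, a=6
  step 16: m=17, q=4, a=8
  step 17: m=15, q=21, a=1
  step 18: m=6, q=13, a=1
  step 19: m=7, q=20, a=1
  step 20: m=13, q=7, a=4
  step 21: m=15, q=12, a=2
  step 22: m=9, q=19, a=1
  step 23: m=10, q=11, a=2
  step 24: m=12, q=15, a=1
  step 25: m=3, q=20, a=1
  step 26: m=17, q=1, a=34
a_26 = 2*a_0 = 34, so the period closes here.
sqrt(309) = [17; 1, 1, 2, 1, 2, 4, 1, 1, 1, 8, 6, 1, 10, 1, 6, 8, 1, 1, 1, 4, 2, 1, 2, 1, 1, 34]
Period length = 26

26


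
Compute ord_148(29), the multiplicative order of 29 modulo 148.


We want ord_148(29), the smallest k >= 1 with 29^k = 1 mod 148.
n = 148 = 2^2 * 37, phi(148) = 72; the order divides phi(n).
Divisors of 72: 1, 2, 3, 4, 6, 8, 9, 12, 18, 24, 36, 72
Repeated squaring mod 148: 29^1 = 29, 29^2 = 101, 29^4 = 137, 29^8 = 121, 29^16 = 137, 29^32 = 121, 29^64 = 137
Test divisors in increasing order:
  k=1: 29^1 = 29 mod 148
  k=2: 29^2 = 101 mod 148
  k=3: 29^3 = 101 * 29 = 117 mod 148
  k=4: 29^4 = 137 mod 148
  k=6: 29^6 = 137 * 101 = 73 mod 148
  k=8: 29^8 = 121 mod 148
  k=9: 29^9 = 121 * 29 = 105 mod 148
  k=12: 29^12 = 121 * 137 = 1 mod 148  <- first divisor giving 1
Order = 12

12


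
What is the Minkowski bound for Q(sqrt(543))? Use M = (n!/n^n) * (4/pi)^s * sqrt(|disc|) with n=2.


d = 543, d mod 4 = 3, so disc(K) = 4d = 2172; |disc(K)| = 2172
Real quadratic field, so n = 2, s = r2 = 0, r1 = 2
M = (n!/n^n) * (4/pi)^s * sqrt(|disc(K)|) = (2!/2^2) * (4/pi)^0 * sqrt(2172)
= 0.5 * 1.000000 * 46.604721
= 23.3024

23.3024


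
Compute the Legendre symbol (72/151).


p = 151 is prime, so compute (72/151) with the reciprocity algorithm (Jacobi-symbol steps: pull out 2s via (2/n), flip via reciprocity, reduce):
  pull out 2: (2/151) = +1  (since 151 mod 8 = 7)
  pull out 2: (2/151) = +1  (since 151 mod 8 = 7)
  pull out 2: (2/151) = +1  (since 151 mod 8 = 7)
  reciprocity: (9/151) -> +(151/9)
  reduce: (7/9)
  reciprocity: (7/9) -> +(9/7)
  reduce: (2/7)
  pull out 2: (2/7) = +1  (since 7 mod 8 = 7)
  (1/7) = 1
Product of signs = 1
(72/151) = 1

1


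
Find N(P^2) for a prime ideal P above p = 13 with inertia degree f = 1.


N(P^a) = p^(a*f)
= 13^(2*1)
= 13^2
= 169

169


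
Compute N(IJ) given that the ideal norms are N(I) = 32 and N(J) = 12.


N(IJ) = N(I) * N(J)
= 32 * 12
= 384

384


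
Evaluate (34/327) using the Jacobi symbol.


Compute (34/327) via quadratic reciprocity:
  pull out 2: (2/327) = +1  (since 327 mod 8 = 7)
  reciprocity: (17/327) -> +(327/17)
  reduce: (4/17)
  pull out 2: (2/17) = +1  (since 17 mod 8 = 1)
  pull out 2: (2/17) = +1  (since 17 mod 8 = 1)
  (1/17) = 1
Product of signs = 1

1


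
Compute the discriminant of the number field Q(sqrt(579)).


For K = Q(sqrt(d)) with d squarefree: disc(K) = d if d = 1 mod 4, and disc(K) = 4d if d = 2 or 3 mod 4.
Here d = 579, and d mod 4 = 3.
d = 3 mod 4, not 1 (O_K = Z[sqrt(d)]), so disc(K) = 4d = 4 * (579) = 2316

2316


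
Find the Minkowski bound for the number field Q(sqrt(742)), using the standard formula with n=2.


d = 742, d mod 4 = 2, so disc(K) = 4d = 2968; |disc(K)| = 2968
Real quadratic field, so n = 2, s = r2 = 0, r1 = 2
M = (n!/n^n) * (4/pi)^s * sqrt(|disc(K)|) = (2!/2^2) * (4/pi)^0 * sqrt(2968)
= 0.5 * 1.000000 * 54.479354
= 27.2397

27.2397


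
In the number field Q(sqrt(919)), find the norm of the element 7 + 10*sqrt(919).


N(a + b*sqrt(d)) = a^2 - d*b^2
= (7)^2 - (919)*(10)^2
= 49 - 91900
= -91851

-91851


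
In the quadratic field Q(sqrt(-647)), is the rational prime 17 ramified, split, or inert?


K = Q(sqrt(-647)). Since d mod 4 = 1, disc(K) = -647.
Check p | disc: -647 mod 17 = 16.
p does not divide disc. Compute Legendre symbol (d/p):
16^((17-1)/2) mod 17 = 1
(d/p) = 1, so p splits: (p) = P*P' with e=1, f=1, g=2.
Therefore p is split.

split


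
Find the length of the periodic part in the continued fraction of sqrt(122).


Run the CF algorithm for sqrt(122).
a_0 = floor(sqrt(122)) = 11; set m_0=0, q_0=1.
Recurrence: m' = q*a - m,  q' = (d - m'^2)/q,  a' = floor((a_0 + m')/q').
  step 1: m=11, q=1, a=22
a_1 = 2*a_0 = 22, so the period closes here.
sqrt(122) = [11; 22]
Period length = 1

1


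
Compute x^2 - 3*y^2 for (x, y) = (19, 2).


x^2 - d*y^2
= 19^2 - 3*2^2
= 361 - 12
= 349

349


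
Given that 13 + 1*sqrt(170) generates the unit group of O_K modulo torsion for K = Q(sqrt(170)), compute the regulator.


epsilon = 13 + 1*sqrt(170)
= 26.0384
R = ln(26.0384)
= 3.2596

3.2596


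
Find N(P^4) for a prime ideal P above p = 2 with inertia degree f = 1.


N(P^a) = p^(a*f)
= 2^(4*1)
= 2^4
= 16

16


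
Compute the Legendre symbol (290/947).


p = 947 is prime, so compute (290/947) with the reciprocity algorithm (Jacobi-symbol steps: pull out 2s via (2/n), flip via reciprocity, reduce):
  pull out 2: (2/947) = -1  (since 947 mod 8 = 3)
  reciprocity: (145/947) -> +(947/145)
  reduce: (77/145)
  reciprocity: (77/145) -> +(145/77)
  reduce: (68/77)
  pull out 2: (2/77) = -1  (since 77 mod 8 = 5)
  pull out 2: (2/77) = -1  (since 77 mod 8 = 5)
  reciprocity: (17/77) -> +(77/17)
  reduce: (9/17)
  reciprocity: (9/17) -> +(17/9)
  reduce: (8/9)
  pull out 2: (2/9) = +1  (since 9 mod 8 = 1)
  pull out 2: (2/9) = +1  (since 9 mod 8 = 1)
  pull out 2: (2/9) = +1  (since 9 mod 8 = 1)
  (1/9) = 1
Product of signs = -1
(290/947) = -1

-1


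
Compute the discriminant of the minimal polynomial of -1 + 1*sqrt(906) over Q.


The element -1 + 1*sqrt(906) has minimal polynomial:
x^2 + 2*x - 905
Discriminant = (2)^2 - 4*(-905)
= 4 + 3620
= 3624

3624


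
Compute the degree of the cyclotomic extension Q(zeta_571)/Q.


The degree equals Euler's totient phi(571).
571 = 571
phi(571) = 570

570


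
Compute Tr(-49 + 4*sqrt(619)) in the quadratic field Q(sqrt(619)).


Tr(a + b*sqrt(d)) = (a + b*sqrt(d)) + (a - b*sqrt(d)) = 2a
= 2 * (-49)
= -98

-98


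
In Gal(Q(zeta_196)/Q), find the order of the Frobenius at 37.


The Frobenius at p in Gal(Q(zeta_n)/Q) = (Z/nZ)* is the class of p, so its order is ord_196(37), the smallest k >= 1 with 37^k = 1 mod 196.
n = 196 = 2^2 * 7^2, phi(196) = 84; the order divides phi(n).
Divisors of 84: 1, 2, 3, 4, 6, 7, 12, 14, 21, 28, 42, 84
Repeated squaring mod 196: 37^1 = 37, 37^2 = 193, 37^4 = 9, 37^8 = 81, 37^16 = 93, 37^32 = 25, 37^64 = 37
Test divisors in increasing order:
  k=1: 37^1 = 37 mod 196
  k=2: 37^2 = 193 mod 196
  k=3: 37^3 = 193 * 37 = 85 mod 196
  k=4: 37^4 = 9 mod 196
  k=6: 37^6 = 9 * 193 = 169 mod 196
  k=7: 37^7 = 9 * 193 * 37 = 177 mod 196
  k=12: 37^12 = 81 * 9 = 141 mod 196
  k=14: 37^14 = 81 * 9 * 193 = 165 mod 196
  k=21: 37^21 = 93 * 9 * 37 = 1 mod 196  <- first divisor giving 1
Order = 21

21


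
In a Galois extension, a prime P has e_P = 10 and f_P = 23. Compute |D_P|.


|D_P| = e * f
= 10 * 23
= 230

230


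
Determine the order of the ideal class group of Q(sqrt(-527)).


K = Q(sqrt(-527)). d mod 4 = 1, so D = disc(K) = d = -527
h(K) equals the number of primitive reduced positive-definite forms (a, b, c) = a*x^2 + b*x*y + c*y^2 with b^2 - 4ac = D,
where reduced means |b| <= a <= c, with b >= 0 whenever |b| = a or a = c, and primitive means gcd(a, b, c) = 1.
Reduced forces 3a^2 <= |D| = 527, so 1 <= a <= 13; b must have the parity of D, and c = (b^2 - D)/(4a) must be an integer >= a.
Enumerate a = 1..13, b in [-a, a]:
  a=1: (1, 1, 132)  [1]
  a=2: (2, -1, 66), (2, 1, 66)  [2]
  a=3: (3, -1, 44), (3, 1, 44)  [2]
  a=4: (4, -1, 33), (4, 1, 33)  [2]
  a=5: none
  a=6: (6, -5, 23), (6, -1, 22), (6, 1, 22), (6, 5, 23)  [4]
  a=7: none
  a=8: (8, -7, 18), (8, 7, 18)  [2]
  a=9: (9, -7, 16), (9, 7, 16)  [2]
  a=10: none
  a=11: (11, -1, 12), (11, 1, 12)  [2]
  a=12: (12, 7, 12)  [1]
  a=13: none
Total reduced forms: 1 + 2 + 2 + 2 + 4 + 2 + 2 + 2 + 1 = 18
h = 18

18


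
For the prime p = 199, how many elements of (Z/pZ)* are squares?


For prime p, the number of non-zero quadratic residues is (p-1)/2.
= (199-1)/2
= 99

99


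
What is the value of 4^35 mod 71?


p = 71 is prime and the exponent is (p-1)/2 = 35, so by Euler's criterion 4^35 = (4/71) = +1 or -1 mod 71.
Compute by square-and-multiply:
  35 = 32 + 2 + 1 (binary 100011)
  Repeated squaring mod 71: 4^1 = 4, 4^2 = 16, 4^4 = 43, 4^8 = 3, 4^16 = 9, 4^32 = 10
  4^35 = 4^32 * 4^2 * 4^1 = 10 * 16 * 4 mod 71
    10 * 16 = 160 = 18 mod 71
    18 * 4 = 72 = 1 mod 71
  4^35 = 1 mod 71
Result 1: 4 is a quadratic residue mod 71.
4^35 mod 71 = 1

1


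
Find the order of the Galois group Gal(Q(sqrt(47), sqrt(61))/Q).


The 2 square roots of distinct primes are multiplicatively independent over Q,
so [K:Q] = 2^2 and Gal(K/Q) is isomorphic to (Z/2Z)^2.
|Gal| = 2^2 = 4

4


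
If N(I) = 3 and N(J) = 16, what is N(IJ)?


N(IJ) = N(I) * N(J)
= 3 * 16
= 48

48


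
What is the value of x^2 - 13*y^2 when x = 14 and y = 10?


x^2 - d*y^2
= 14^2 - 13*10^2
= 196 - 1300
= -1104

-1104


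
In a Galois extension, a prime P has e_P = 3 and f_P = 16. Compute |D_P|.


|D_P| = e * f
= 3 * 16
= 48

48


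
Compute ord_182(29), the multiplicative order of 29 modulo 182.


We want ord_182(29), the smallest k >= 1 with 29^k = 1 mod 182.
n = 182 = 2 * 7 * 13, phi(182) = 72; the order divides phi(n).
Divisors of 72: 1, 2, 3, 4, 6, 8, 9, 12, 18, 24, 36, 72
Repeated squaring mod 182: 29^1 = 29, 29^2 = 113, 29^4 = 29, 29^8 = 113, 29^16 = 29, 29^32 = 113, 29^64 = 29
Test divisors in increasing order:
  k=1: 29^1 = 29 mod 182
  k=2: 29^2 = 113 mod 182
  k=3: 29^3 = 113 * 29 = 1 mod 182  <- first divisor giving 1
Order = 3

3


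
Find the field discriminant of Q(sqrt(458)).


For K = Q(sqrt(d)) with d squarefree: disc(K) = d if d = 1 mod 4, and disc(K) = 4d if d = 2 or 3 mod 4.
Here d = 458, and d mod 4 = 2.
d = 2 mod 4, not 1 (O_K = Z[sqrt(d)]), so disc(K) = 4d = 4 * (458) = 1832

1832


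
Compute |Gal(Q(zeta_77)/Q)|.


|Gal(Q(zeta_77)/Q)| = phi(77)
= 60

60


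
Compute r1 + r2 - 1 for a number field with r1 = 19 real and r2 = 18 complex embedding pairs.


By Dirichlet's unit theorem:
rank = r1 + r2 - 1
= 19 + 18 - 1
= 36

36


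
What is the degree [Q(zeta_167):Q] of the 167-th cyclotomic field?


The degree equals Euler's totient phi(167).
167 = 167
phi(167) = 166

166


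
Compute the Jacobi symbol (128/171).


Compute (128/171) via quadratic reciprocity:
  pull out 2: (2/171) = -1  (since 171 mod 8 = 3)
  pull out 2: (2/171) = -1  (since 171 mod 8 = 3)
  pull out 2: (2/171) = -1  (since 171 mod 8 = 3)
  pull out 2: (2/171) = -1  (since 171 mod 8 = 3)
  pull out 2: (2/171) = -1  (since 171 mod 8 = 3)
  pull out 2: (2/171) = -1  (since 171 mod 8 = 3)
  pull out 2: (2/171) = -1  (since 171 mod 8 = 3)
  (1/171) = 1
Product of signs = -1

-1


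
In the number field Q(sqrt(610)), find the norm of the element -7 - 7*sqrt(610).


N(a + b*sqrt(d)) = a^2 - d*b^2
= (-7)^2 - (610)*(-7)^2
= 49 - 29890
= -29841

-29841


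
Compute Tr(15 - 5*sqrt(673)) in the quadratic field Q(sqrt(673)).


Tr(a + b*sqrt(d)) = (a + b*sqrt(d)) + (a - b*sqrt(d)) = 2a
= 2 * (15)
= 30

30


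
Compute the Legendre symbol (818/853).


p = 853 is prime, so compute (818/853) with the reciprocity algorithm (Jacobi-symbol steps: pull out 2s via (2/n), flip via reciprocity, reduce):
  pull out 2: (2/853) = -1  (since 853 mod 8 = 5)
  reciprocity: (409/853) -> +(853/409)
  reduce: (35/409)
  reciprocity: (35/409) -> +(409/35)
  reduce: (24/35)
  pull out 2: (2/35) = -1  (since 35 mod 8 = 3)
  pull out 2: (2/35) = -1  (since 35 mod 8 = 3)
  pull out 2: (2/35) = -1  (since 35 mod 8 = 3)
  reciprocity: (3/35) -> -(35/3)
  reduce: (2/3)
  pull out 2: (2/3) = -1  (since 3 mod 8 = 3)
  (1/3) = 1
Product of signs = 1
(818/853) = 1

1


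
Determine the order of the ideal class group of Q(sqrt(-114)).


K = Q(sqrt(-114)). d mod 4 = 2, so D = disc(K) = 4d = -456
h(K) equals the number of primitive reduced positive-definite forms (a, b, c) = a*x^2 + b*x*y + c*y^2 with b^2 - 4ac = D,
where reduced means |b| <= a <= c, with b >= 0 whenever |b| = a or a = c, and primitive means gcd(a, b, c) = 1.
Reduced forces 3a^2 <= |D| = 456, so 1 <= a <= 12; b must have the parity of D, and c = (b^2 - D)/(4a) must be an integer >= a.
Enumerate a = 1..12, b in [-a, a]:
  a=1: (1, 0, 114)  [1]
  a=2: (2, 0, 57)  [1]
  a=3: (3, 0, 38)  [1]
  a=4: none
  a=5: (5, -2, 23), (5, 2, 23)  [2]
  a=6: (6, 0, 19)  [1]
  a=7..9: none
  a=10: (10, -8, 13), (10, 8, 13)  [2]
  a=11..12: none
Total reduced forms: 1 + 1 + 1 + 2 + 1 + 2 = 8
h = 8

8


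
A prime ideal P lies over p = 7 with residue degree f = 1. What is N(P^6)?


N(P^a) = p^(a*f)
= 7^(6*1)
= 7^6
= 117649

117649


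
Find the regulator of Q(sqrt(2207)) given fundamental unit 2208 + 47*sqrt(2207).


epsilon = 2208 + 47*sqrt(2207)
= 4415.9998
R = ln(4415.9998)
= 8.3930

8.3930


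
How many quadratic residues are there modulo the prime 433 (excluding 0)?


For prime p, the number of non-zero quadratic residues is (p-1)/2.
= (433-1)/2
= 216

216


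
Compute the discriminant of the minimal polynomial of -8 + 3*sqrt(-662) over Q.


The element -8 + 3*sqrt(-662) has minimal polynomial:
x^2 + 16*x + 6022
Discriminant = (16)^2 - 4*(6022)
= 256 - 24088
= -23832

-23832


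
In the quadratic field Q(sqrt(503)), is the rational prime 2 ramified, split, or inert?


K = Q(sqrt(503)). Since d mod 4 = 3, disc(K) = 2012.
Check p | disc: 2012 mod 2 = 0.
p divides disc, so p ramifies: (p) = P^2 with e=2, f=1, g=1.
Therefore p is ramified.

ramified


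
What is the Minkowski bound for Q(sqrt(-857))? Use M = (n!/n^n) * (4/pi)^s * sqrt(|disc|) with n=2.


d = -857, d mod 4 = 3, so disc(K) = 4d = -3428; |disc(K)| = 3428
Imaginary quadratic field, so n = 2, s = r2 = 1, r1 = 0
M = (n!/n^n) * (4/pi)^s * sqrt(|disc(K)|) = (2!/2^2) * (4/pi)^1 * sqrt(3428)
= 0.5 * 1.273240 * 58.549125
= 37.2735

37.2735


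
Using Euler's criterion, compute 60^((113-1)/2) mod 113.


p = 113 is prime and the exponent is (p-1)/2 = 56, so by Euler's criterion 60^56 = (60/113) = +1 or -1 mod 113.
Compute by square-and-multiply:
  56 = 32 + 16 + 8 (binary 111000)
  Repeated squaring mod 113: 60^1 = 60, 60^2 = 97, 60^4 = 30, 60^8 = 109, 60^16 = 16, 60^32 = 30
  60^56 = 60^32 * 60^16 * 60^8 = 30 * 16 * 109 mod 113
    30 * 16 = 480 = 28 mod 113
    28 * 109 = 3052 = 1 mod 113
  60^56 = 1 mod 113
Result 1: 60 is a quadratic residue mod 113.
60^56 mod 113 = 1

1


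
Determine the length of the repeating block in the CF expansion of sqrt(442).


Run the CF algorithm for sqrt(442).
a_0 = floor(sqrt(442)) = 21; set m_0=0, q_0=1.
Recurrence: m' = q*a - m,  q' = (d - m'^2)/q,  a' = floor((a_0 + m')/q').
  step 1: m=21, q=1, a=42
a_1 = 2*a_0 = 42, so the period closes here.
sqrt(442) = [21; 42]
Period length = 1

1


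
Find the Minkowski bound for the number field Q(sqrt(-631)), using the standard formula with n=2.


d = -631, d mod 4 = 1, so disc(K) = d = -631; |disc(K)| = 631
Imaginary quadratic field, so n = 2, s = r2 = 1, r1 = 0
M = (n!/n^n) * (4/pi)^s * sqrt(|disc(K)|) = (2!/2^2) * (4/pi)^1 * sqrt(631)
= 0.5 * 1.273240 * 25.119713
= 15.9917

15.9917


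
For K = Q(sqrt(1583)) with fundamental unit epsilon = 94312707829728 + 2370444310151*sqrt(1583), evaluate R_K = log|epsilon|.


epsilon = 94312707829728 + 2370444310151*sqrt(1583)
= 1.8863e+14
R = ln(1.8863e+14)
= 32.8708

32.8708


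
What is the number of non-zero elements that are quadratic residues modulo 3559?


For prime p, the number of non-zero quadratic residues is (p-1)/2.
= (3559-1)/2
= 1779

1779


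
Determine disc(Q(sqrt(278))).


For K = Q(sqrt(d)) with d squarefree: disc(K) = d if d = 1 mod 4, and disc(K) = 4d if d = 2 or 3 mod 4.
Here d = 278, and d mod 4 = 2.
d = 2 mod 4, not 1 (O_K = Z[sqrt(d)]), so disc(K) = 4d = 4 * (278) = 1112

1112


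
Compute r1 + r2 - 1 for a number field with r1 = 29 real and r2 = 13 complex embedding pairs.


By Dirichlet's unit theorem:
rank = r1 + r2 - 1
= 29 + 13 - 1
= 41

41


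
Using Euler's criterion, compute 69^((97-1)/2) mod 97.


p = 97 is prime and the exponent is (p-1)/2 = 48, so by Euler's criterion 69^48 = (69/97) = +1 or -1 mod 97.
Compute by square-and-multiply:
  48 = 32 + 16 (binary 110000)
  Repeated squaring mod 97: 69^1 = 69, 69^2 = 8, 69^4 = 64, 69^8 = 22, 69^16 = 96, 69^32 = 1
  69^48 = 69^32 * 69^16 = 1 * 96 mod 97
    1 * 96 = 96 = 96 mod 97
  69^48 = 96 mod 97
Result 96 = p - 1 = -1 mod 97: 69 is a quadratic non-residue mod 97. As a residue in [0, p-1] the value is 96.
69^48 mod 97 = 96

96


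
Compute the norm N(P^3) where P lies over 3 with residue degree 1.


N(P^a) = p^(a*f)
= 3^(3*1)
= 3^3
= 27

27


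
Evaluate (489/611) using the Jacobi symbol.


Compute (489/611) via quadratic reciprocity:
  reciprocity: (489/611) -> +(611/489)
  reduce: (122/489)
  pull out 2: (2/489) = +1  (since 489 mod 8 = 1)
  reciprocity: (61/489) -> +(489/61)
  reduce: (1/61)
  (1/61) = 1
Product of signs = 1

1


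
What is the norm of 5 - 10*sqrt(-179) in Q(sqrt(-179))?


N(a + b*sqrt(d)) = a^2 - d*b^2
= (5)^2 - (-179)*(-10)^2
= 25 + 17900
= 17925

17925


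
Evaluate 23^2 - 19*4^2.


x^2 - d*y^2
= 23^2 - 19*4^2
= 529 - 304
= 225

225


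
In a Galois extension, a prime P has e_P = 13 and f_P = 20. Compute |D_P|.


|D_P| = e * f
= 13 * 20
= 260

260


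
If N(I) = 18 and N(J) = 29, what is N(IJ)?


N(IJ) = N(I) * N(J)
= 18 * 29
= 522

522


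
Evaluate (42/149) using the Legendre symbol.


p = 149 is prime, so compute (42/149) with the reciprocity algorithm (Jacobi-symbol steps: pull out 2s via (2/n), flip via reciprocity, reduce):
  pull out 2: (2/149) = -1  (since 149 mod 8 = 5)
  reciprocity: (21/149) -> +(149/21)
  reduce: (2/21)
  pull out 2: (2/21) = -1  (since 21 mod 8 = 5)
  (1/21) = 1
Product of signs = 1
(42/149) = 1

1


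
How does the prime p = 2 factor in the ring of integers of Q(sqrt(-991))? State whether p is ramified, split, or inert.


K = Q(sqrt(-991)). Since d mod 4 = 1, disc(K) = -991.
Check p | disc: -991 mod 2 = 1.
p=2 does not divide disc (d is 1 mod 4). 2 splits iff d = 1 mod 8.
d mod 8 = 1, so (d/2) = 1.
(d/p) = 1, so p splits: (p) = P*P' with e=1, f=1, g=2.
Therefore p is split.

split


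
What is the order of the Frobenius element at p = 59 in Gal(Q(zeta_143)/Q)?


The Frobenius at p in Gal(Q(zeta_n)/Q) = (Z/nZ)* is the class of p, so its order is ord_143(59), the smallest k >= 1 with 59^k = 1 mod 143.
n = 143 = 11 * 13, phi(143) = 120; the order divides phi(n).
Divisors of 120: 1, 2, 3, 4, 5, 6, 8, 10, 12, 15, 20, 24, 30, 40, 60, 120
Repeated squaring mod 143: 59^1 = 59, 59^2 = 49, 59^4 = 113, 59^8 = 42, 59^16 = 48, 59^32 = 16, 59^64 = 113
Test divisors in increasing order:
  k=1: 59^1 = 59 mod 143
  k=2: 59^2 = 49 mod 143
  k=3: 59^3 = 49 * 59 = 31 mod 143
  k=4: 59^4 = 113 mod 143
  k=5: 59^5 = 113 * 59 = 89 mod 143
  k=6: 59^6 = 113 * 49 = 103 mod 143
  k=8: 59^8 = 42 mod 143
  k=10: 59^10 = 42 * 49 = 56 mod 143
  k=12: 59^12 = 42 * 113 = 27 mod 143
  k=15: 59^15 = 42 * 113 * 49 * 59 = 122 mod 143
  k=20: 59^20 = 48 * 113 = 133 mod 143
  k=24: 59^24 = 48 * 42 = 14 mod 143
  k=30: 59^30 = 48 * 42 * 113 * 49 = 12 mod 143
  k=40: 59^40 = 16 * 42 = 100 mod 143
  k=60: 59^60 = 16 * 48 * 42 * 113 = 1 mod 143  <- first divisor giving 1
Order = 60

60


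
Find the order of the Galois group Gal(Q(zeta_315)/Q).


|Gal(Q(zeta_315)/Q)| = phi(315)
= 144

144


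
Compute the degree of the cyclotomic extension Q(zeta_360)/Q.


The degree equals Euler's totient phi(360).
360 = 2^3 * 3^2 * 5
phi(360) = 96

96


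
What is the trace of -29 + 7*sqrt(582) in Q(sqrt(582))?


Tr(a + b*sqrt(d)) = (a + b*sqrt(d)) + (a - b*sqrt(d)) = 2a
= 2 * (-29)
= -58

-58


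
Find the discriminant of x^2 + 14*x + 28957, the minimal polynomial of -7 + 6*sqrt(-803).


The element -7 + 6*sqrt(-803) has minimal polynomial:
x^2 + 14*x + 28957
Discriminant = (14)^2 - 4*(28957)
= 196 - 115828
= -115632

-115632


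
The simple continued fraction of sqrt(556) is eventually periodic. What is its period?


Run the CF algorithm for sqrt(556).
a_0 = floor(sqrt(556)) = 23; set m_0=0, q_0=1.
Recurrence: m' = q*a - m,  q' = (d - m'^2)/q,  a' = floor((a_0 + m')/q').
  step 1: m=23, q=27, a=1
  step 2: m=4, q=20, a=1
  step 3: m=16, q=15, a=2
  step 4: m=14, q=24, a=1
  step 5: m=10, q=19, a=1
  step 6: m=9, q=25, a=1
  step 7: m=16, q=12, a=3
  step 8: m=20, q=13, a=3
  step 9: m=19, q=15, a=2
  step 10: m=11, q=29, a=1
  step 11: m=18, q=8, a=5
  step 12: m=22, q=9, a=5
  step 13: m=23, q=3, a=15
  step 14: m=22, q=24, a=1
  step 15: m=2, q=23, a=1
  step 16: m=21, q=5, a=8
  step 17: m=19, q=39, a=1
  step 18: m=20, q=4, a=10
  step 19: m=20, q=39, a=1
  step 20: m=19, q=5, a=8
  step 21: m=21, q=23, a=1
  step 22: m=2, q=24, a=1
  step 23: m=22, q=3, a=15
  step 24: m=23, q=9, a=5
  step 25: m=22, q=8, a=5
  step 26: m=18, q=29, a=1
  step 27: m=11, q=15, a=2
  step 28: m=19, q=13, a=3
  step 29: m=20, q=12, a=3
  step 30: m=16, q=25, a=1
  step 31: m=9, q=19, a=1
  step 32: m=10, q=24, a=1
  step 33: m=14, q=15, a=2
  step 34: m=16, q=20, a=1
  step 35: m=4, q=27, a=1
  step 36: m=23, q=1, a=46
a_36 = 2*a_0 = 46, so the period closes here.
sqrt(556) = [23; 1, 1, 2, 1, 1, 1, 3, 3, 2, 1, 5, 5, 15, 1, 1, 8, 1, 10, 1, 8, 1, 1, 15, 5, 5, 1, 2, 3, 3, 1, 1, 1, 2, 1, 1, 46]
Period length = 36

36


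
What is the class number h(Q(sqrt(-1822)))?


K = Q(sqrt(-1822)). d mod 4 = 2, so D = disc(K) = 4d = -7288
h(K) equals the number of primitive reduced positive-definite forms (a, b, c) = a*x^2 + b*x*y + c*y^2 with b^2 - 4ac = D,
where reduced means |b| <= a <= c, with b >= 0 whenever |b| = a or a = c, and primitive means gcd(a, b, c) = 1.
Reduced forces 3a^2 <= |D| = 7288, so 1 <= a <= 49; b must have the parity of D, and c = (b^2 - D)/(4a) must be an integer >= a.
Enumerate a = 1..49, b in [-a, a]:
  a=1: (1, 0, 1822)  [1]
  a=2: (2, 0, 911)  [1]
  a=3..10: none
  a=11: (11, -4, 166), (11, 4, 166)  [2]
  a=12..21: none
  a=22: (22, -4, 83), (22, 4, 83)  [2]
  a=23: (23, -16, 82), (23, 16, 82)  [2]
  a=24..28: none
  a=29: (29, -22, 67), (29, 22, 67)  [2]
  a=30: none
  a=31: (31, -20, 62), (31, 20, 62)  [2]
  a=32..36: none
  a=37: (37, -36, 58), (37, 36, 58)  [2]
  a=38..40: none
  a=41: (41, -16, 46), (41, 16, 46)  [2]
  a=42..49: none
Total reduced forms: 1 + 1 + 2 + 2 + 2 + 2 + 2 + 2 + 2 = 16
h = 16

16


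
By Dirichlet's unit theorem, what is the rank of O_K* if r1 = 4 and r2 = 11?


By Dirichlet's unit theorem:
rank = r1 + r2 - 1
= 4 + 11 - 1
= 14

14


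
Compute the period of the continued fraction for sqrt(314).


Run the CF algorithm for sqrt(314).
a_0 = floor(sqrt(314)) = 17; set m_0=0, q_0=1.
Recurrence: m' = q*a - m,  q' = (d - m'^2)/q,  a' = floor((a_0 + m')/q').
  step 1: m=17, q=25, a=1
  step 2: m=8, q=10, a=2
  step 3: m=12, q=17, a=1
  step 4: m=5, q=17, a=1
  step 5: m=12, q=10, a=2
  step 6: m=8, q=25, a=1
  step 7: m=17, q=1, a=34
a_7 = 2*a_0 = 34, so the period closes here.
sqrt(314) = [17; 1, 2, 1, 1, 2, 1, 34]
Period length = 7

7


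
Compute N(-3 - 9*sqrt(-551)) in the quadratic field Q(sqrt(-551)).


N(a + b*sqrt(d)) = a^2 - d*b^2
= (-3)^2 - (-551)*(-9)^2
= 9 + 44631
= 44640

44640


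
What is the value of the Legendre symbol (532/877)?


p = 877 is prime, so compute (532/877) with the reciprocity algorithm (Jacobi-symbol steps: pull out 2s via (2/n), flip via reciprocity, reduce):
  pull out 2: (2/877) = -1  (since 877 mod 8 = 5)
  pull out 2: (2/877) = -1  (since 877 mod 8 = 5)
  reciprocity: (133/877) -> +(877/133)
  reduce: (79/133)
  reciprocity: (79/133) -> +(133/79)
  reduce: (54/79)
  pull out 2: (2/79) = +1  (since 79 mod 8 = 7)
  reciprocity: (27/79) -> -(79/27)
  reduce: (25/27)
  reciprocity: (25/27) -> +(27/25)
  reduce: (2/25)
  pull out 2: (2/25) = +1  (since 25 mod 8 = 1)
  (1/25) = 1
Product of signs = -1
(532/877) = -1

-1


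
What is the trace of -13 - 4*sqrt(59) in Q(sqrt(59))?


Tr(a + b*sqrt(d)) = (a + b*sqrt(d)) + (a - b*sqrt(d)) = 2a
= 2 * (-13)
= -26

-26


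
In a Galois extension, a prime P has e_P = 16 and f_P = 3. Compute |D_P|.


|D_P| = e * f
= 16 * 3
= 48

48


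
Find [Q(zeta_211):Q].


The degree equals Euler's totient phi(211).
211 = 211
phi(211) = 210

210


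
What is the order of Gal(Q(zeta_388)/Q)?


|Gal(Q(zeta_388)/Q)| = phi(388)
= 192

192


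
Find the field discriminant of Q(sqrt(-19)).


For K = Q(sqrt(d)) with d squarefree: disc(K) = d if d = 1 mod 4, and disc(K) = 4d if d = 2 or 3 mod 4.
Here d = -19, and d mod 4 = 1.
d = 1 mod 4 (O_K = Z[(1+sqrt(d))/2]), so disc(K) = d = -19

-19


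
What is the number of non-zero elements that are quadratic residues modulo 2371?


For prime p, the number of non-zero quadratic residues is (p-1)/2.
= (2371-1)/2
= 1185

1185


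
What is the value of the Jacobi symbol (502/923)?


Compute (502/923) via quadratic reciprocity:
  pull out 2: (2/923) = -1  (since 923 mod 8 = 3)
  reciprocity: (251/923) -> -(923/251)
  reduce: (170/251)
  pull out 2: (2/251) = -1  (since 251 mod 8 = 3)
  reciprocity: (85/251) -> +(251/85)
  reduce: (81/85)
  reciprocity: (81/85) -> +(85/81)
  reduce: (4/81)
  pull out 2: (2/81) = +1  (since 81 mod 8 = 1)
  pull out 2: (2/81) = +1  (since 81 mod 8 = 1)
  (1/81) = 1
Product of signs = -1

-1


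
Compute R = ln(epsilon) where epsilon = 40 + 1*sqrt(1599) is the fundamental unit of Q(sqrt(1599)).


epsilon = 40 + 1*sqrt(1599)
= 79.9875
R = ln(79.9875)
= 4.3819

4.3819


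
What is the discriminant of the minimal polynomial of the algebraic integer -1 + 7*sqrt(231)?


The element -1 + 7*sqrt(231) has minimal polynomial:
x^2 + 2*x - 11318
Discriminant = (2)^2 - 4*(-11318)
= 4 + 45272
= 45276

45276


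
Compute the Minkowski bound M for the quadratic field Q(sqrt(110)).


d = 110, d mod 4 = 2, so disc(K) = 4d = 440; |disc(K)| = 440
Real quadratic field, so n = 2, s = r2 = 0, r1 = 2
M = (n!/n^n) * (4/pi)^s * sqrt(|disc(K)|) = (2!/2^2) * (4/pi)^0 * sqrt(440)
= 0.5 * 1.000000 * 20.976177
= 10.4881

10.4881


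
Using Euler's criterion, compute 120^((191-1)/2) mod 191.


p = 191 is prime and the exponent is (p-1)/2 = 95, so by Euler's criterion 120^95 = (120/191) = +1 or -1 mod 191.
Compute by square-and-multiply:
  95 = 64 + 16 + 8 + 4 + 2 + 1 (binary 1011111)
  Repeated squaring mod 191: 120^1 = 120, 120^2 = 75, 120^4 = 86, 120^8 = 138, 120^16 = 135, 120^32 = 80, 120^64 = 97
  120^95 = 120^64 * 120^16 * 120^8 * 120^4 * 120^2 * 120^1 = 97 * 135 * 138 * 86 * 75 * 120 mod 191
    97 * 135 = 13095 = 107 mod 191
    107 * 138 = 14766 = 59 mod 191
    59 * 86 = 5074 = 108 mod 191
    108 * 75 = 8100 = 78 mod 191
    78 * 120 = 9360 = 1 mod 191
  120^95 = 1 mod 191
Result 1: 120 is a quadratic residue mod 191.
120^95 mod 191 = 1

1


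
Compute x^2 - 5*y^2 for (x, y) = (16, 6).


x^2 - d*y^2
= 16^2 - 5*6^2
= 256 - 180
= 76

76


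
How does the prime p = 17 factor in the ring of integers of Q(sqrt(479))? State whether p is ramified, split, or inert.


K = Q(sqrt(479)). Since d mod 4 = 3, disc(K) = 1916.
Check p | disc: 1916 mod 17 = 12.
p does not divide disc. Compute Legendre symbol (d/p):
3^((17-1)/2) mod 17 = -1
(d/p) = -1, so p is inert: (p) stays prime with e=1, f=2, g=1.
Therefore p is inert.

inert


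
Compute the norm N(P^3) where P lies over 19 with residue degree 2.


N(P^a) = p^(a*f)
= 19^(3*2)
= 19^6
= 47045881

47045881


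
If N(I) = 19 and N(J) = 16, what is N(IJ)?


N(IJ) = N(I) * N(J)
= 19 * 16
= 304

304


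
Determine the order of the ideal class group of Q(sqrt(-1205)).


K = Q(sqrt(-1205)). d mod 4 = 3, so D = disc(K) = 4d = -4820
h(K) equals the number of primitive reduced positive-definite forms (a, b, c) = a*x^2 + b*x*y + c*y^2 with b^2 - 4ac = D,
where reduced means |b| <= a <= c, with b >= 0 whenever |b| = a or a = c, and primitive means gcd(a, b, c) = 1.
Reduced forces 3a^2 <= |D| = 4820, so 1 <= a <= 40; b must have the parity of D, and c = (b^2 - D)/(4a) must be an integer >= a.
Enumerate a = 1..40, b in [-a, a]:
  a=1: (1, 0, 1205)  [1]
  a=2: (2, 2, 603)  [1]
  a=3: (3, -2, 402), (3, 2, 402)  [2]
  a=4: none
  a=5: (5, 0, 241)  [1]
  a=6: (6, -2, 201), (6, 2, 201)  [2]
  a=7..8: none
  a=9: (9, -2, 134), (9, 2, 134)  [2]
  a=10: (10, 10, 123)  [1]
  a=11: (11, -8, 111), (11, 8, 111)  [2]
  a=12: none
  a=13: (13, -4, 93), (13, 4, 93)  [2]
  a=14: none
  a=15: (15, -10, 82), (15, 10, 82)  [2]
  a=16: none
  a=17: (17, -12, 73), (17, 12, 73)  [2]
  a=18: (18, -2, 67), (18, 2, 67)  [2]
  a=19: (19, -14, 66), (19, 14, 66)  [2]
  a=20..21: none
  a=22: (22, -14, 57), (22, 14, 57)  [2]
  a=23..25: none
  a=26: (26, -22, 51), (26, 22, 51)  [2]
  a=27: (27, -16, 47), (27, 16, 47)  [2]
  a=28: none
  a=29: (29, -20, 45), (29, 20, 45)  [2]
  a=30: (30, -10, 41), (30, 10, 41)  [2]
  a=31: (31, -4, 39), (31, 4, 39)  [2]
  a=32: none
  a=33: (33, -14, 38), (33, -8, 37), (33, 8, 37), (33, 14, 38)  [4]
  a=34: (34, -22, 39), (34, 22, 39)  [2]
  a=35..40: none
Total reduced forms: 1 + 1 + 2 + 1 + 2 + 2 + 1 + 2 + 2 + 2 + 2 + 2 + 2 + 2 + 2 + 2 + 2 + 2 + 2 + 4 + 2 = 40
h = 40

40


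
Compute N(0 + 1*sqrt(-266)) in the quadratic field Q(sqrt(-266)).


N(a + b*sqrt(d)) = a^2 - d*b^2
= (0)^2 - (-266)*(1)^2
= 0 + 266
= 266

266


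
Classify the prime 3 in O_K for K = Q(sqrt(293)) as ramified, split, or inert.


K = Q(sqrt(293)). Since d mod 4 = 1, disc(K) = 293.
Check p | disc: 293 mod 3 = 2.
p does not divide disc. Compute Legendre symbol (d/p):
2^((3-1)/2) mod 3 = -1
(d/p) = -1, so p is inert: (p) stays prime with e=1, f=2, g=1.
Therefore p is inert.

inert


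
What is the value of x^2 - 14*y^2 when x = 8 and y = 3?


x^2 - d*y^2
= 8^2 - 14*3^2
= 64 - 126
= -62

-62


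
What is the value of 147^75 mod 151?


p = 151 is prime and the exponent is (p-1)/2 = 75, so by Euler's criterion 147^75 = (147/151) = +1 or -1 mod 151.
Compute by square-and-multiply:
  75 = 64 + 8 + 2 + 1 (binary 1001011)
  Repeated squaring mod 151: 147^1 = 147, 147^2 = 16, 147^4 = 105, 147^8 = 2, 147^16 = 4, 147^32 = 16, 147^64 = 105
  147^75 = 147^64 * 147^8 * 147^2 * 147^1 = 105 * 2 * 16 * 147 mod 151
    105 * 2 = 210 = 59 mod 151
    59 * 16 = 944 = 38 mod 151
    38 * 147 = 5586 = 150 mod 151
  147^75 = 150 mod 151
Result 150 = p - 1 = -1 mod 151: 147 is a quadratic non-residue mod 151. As a residue in [0, p-1] the value is 150.
147^75 mod 151 = 150

150


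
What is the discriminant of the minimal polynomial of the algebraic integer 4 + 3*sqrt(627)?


The element 4 + 3*sqrt(627) has minimal polynomial:
x^2 - 8*x - 5627
Discriminant = (-8)^2 - 4*(-5627)
= 64 + 22508
= 22572

22572


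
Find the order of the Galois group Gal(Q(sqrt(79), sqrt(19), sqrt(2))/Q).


The 3 square roots of distinct primes are multiplicatively independent over Q,
so [K:Q] = 2^3 and Gal(K/Q) is isomorphic to (Z/2Z)^3.
|Gal| = 2^3 = 8

8


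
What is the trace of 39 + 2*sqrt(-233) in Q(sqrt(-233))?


Tr(a + b*sqrt(d)) = (a + b*sqrt(d)) + (a - b*sqrt(d)) = 2a
= 2 * (39)
= 78

78


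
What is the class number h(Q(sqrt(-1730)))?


K = Q(sqrt(-1730)). d mod 4 = 2, so D = disc(K) = 4d = -6920
h(K) equals the number of primitive reduced positive-definite forms (a, b, c) = a*x^2 + b*x*y + c*y^2 with b^2 - 4ac = D,
where reduced means |b| <= a <= c, with b >= 0 whenever |b| = a or a = c, and primitive means gcd(a, b, c) = 1.
Reduced forces 3a^2 <= |D| = 6920, so 1 <= a <= 48; b must have the parity of D, and c = (b^2 - D)/(4a) must be an integer >= a.
Enumerate a = 1..48, b in [-a, a]:
  a=1: (1, 0, 1730)  [1]
  a=2: (2, 0, 865)  [1]
  a=3: (3, -2, 577), (3, 2, 577)  [2]
  a=4: none
  a=5: (5, 0, 346)  [1]
  a=6: (6, -4, 289), (6, 4, 289)  [2]
  a=7..8: none
  a=9: (9, -8, 194), (9, 8, 194)  [2]
  a=10: (10, 0, 173)  [1]
  a=11..12: none
  a=13: (13, -10, 135), (13, 10, 135)  [2]
  a=14: none
  a=15: (15, -10, 117), (15, 10, 117)  [2]
  a=16: none
  a=17: (17, -4, 102), (17, 4, 102)  [2]
  a=18: (18, -8, 97), (18, 8, 97)  [2]
  a=19..22: none
  a=23: (23, -16, 78), (23, 16, 78)  [2]
  a=24..25: none
  a=26: (26, -16, 69), (26, 16, 69)  [2]
  a=27: (27, -10, 65), (27, 10, 65)  [2]
  a=28..29: none
  a=30: (30, -20, 61), (30, 20, 61)  [2]
  a=31..33: none
  a=34: (34, -4, 51), (34, 4, 51)  [2]
  a=35..36: none
  a=37: (37, -6, 47), (37, 6, 47)  [2]
  a=38: none
  a=39: (39, -16, 46), (39, -10, 45), (39, 10, 45), (39, 16, 46)  [4]
  a=40: none
  a=41: (41, -38, 51), (41, 38, 51)  [2]
  a=42..48: none
Total reduced forms: 1 + 1 + 2 + 1 + 2 + 2 + 1 + 2 + 2 + 2 + 2 + 2 + 2 + 2 + 2 + 2 + 2 + 4 + 2 = 36
h = 36

36


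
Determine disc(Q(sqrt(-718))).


For K = Q(sqrt(d)) with d squarefree: disc(K) = d if d = 1 mod 4, and disc(K) = 4d if d = 2 or 3 mod 4.
Here d = -718, and d mod 4 = 2.
d = 2 mod 4, not 1 (O_K = Z[sqrt(d)]), so disc(K) = 4d = 4 * (-718) = -2872

-2872


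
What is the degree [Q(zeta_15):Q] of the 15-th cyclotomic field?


The degree equals Euler's totient phi(15).
15 = 3 * 5
phi(15) = 8

8


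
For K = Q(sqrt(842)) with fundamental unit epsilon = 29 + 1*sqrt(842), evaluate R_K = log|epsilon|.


epsilon = 29 + 1*sqrt(842)
= 58.0172
R = ln(58.0172)
= 4.0607

4.0607


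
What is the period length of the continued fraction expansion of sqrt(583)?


Run the CF algorithm for sqrt(583).
a_0 = floor(sqrt(583)) = 24; set m_0=0, q_0=1.
Recurrence: m' = q*a - m,  q' = (d - m'^2)/q,  a' = floor((a_0 + m')/q').
  step 1: m=24, q=7, a=6
  step 2: m=18, q=37, a=1
  step 3: m=19, q=6, a=7
  step 4: m=23, q=9, a=5
  step 5: m=22, q=11, a=4
  step 6: m=22, q=9, a=5
  step 7: m=23, q=6, a=7
  step 8: m=19, q=37, a=1
  step 9: m=18, q=7, a=6
  step 10: m=24, q=1, a=48
a_10 = 2*a_0 = 48, so the period closes here.
sqrt(583) = [24; 6, 1, 7, 5, 4, 5, 7, 1, 6, 48]
Period length = 10

10


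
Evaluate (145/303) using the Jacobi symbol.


Compute (145/303) via quadratic reciprocity:
  reciprocity: (145/303) -> +(303/145)
  reduce: (13/145)
  reciprocity: (13/145) -> +(145/13)
  reduce: (2/13)
  pull out 2: (2/13) = -1  (since 13 mod 8 = 5)
  (1/13) = 1
Product of signs = -1

-1


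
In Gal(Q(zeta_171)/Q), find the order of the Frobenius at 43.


The Frobenius at p in Gal(Q(zeta_n)/Q) = (Z/nZ)* is the class of p, so its order is ord_171(43), the smallest k >= 1 with 43^k = 1 mod 171.
n = 171 = 3^2 * 19, phi(171) = 108; the order divides phi(n).
Divisors of 108: 1, 2, 3, 4, 6, 9, 12, 18, 27, 36, 54, 108
Repeated squaring mod 171: 43^1 = 43, 43^2 = 139, 43^4 = 169, 43^8 = 4, 43^16 = 16, 43^32 = 85, 43^64 = 43
Test divisors in increasing order:
  k=1: 43^1 = 43 mod 171
  k=2: 43^2 = 139 mod 171
  k=3: 43^3 = 139 * 43 = 163 mod 171
  k=4: 43^4 = 169 mod 171
  k=6: 43^6 = 169 * 139 = 64 mod 171
  k=9: 43^9 = 4 * 43 = 1 mod 171  <- first divisor giving 1
Order = 9

9
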